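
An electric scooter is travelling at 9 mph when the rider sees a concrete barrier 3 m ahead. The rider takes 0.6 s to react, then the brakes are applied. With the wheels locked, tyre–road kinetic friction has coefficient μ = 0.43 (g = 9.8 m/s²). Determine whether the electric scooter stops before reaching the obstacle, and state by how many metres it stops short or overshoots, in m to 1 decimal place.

No — it overshoots by 1.3 m

9 mph × 0.44704 = 4.0234 m/s.
a = μg = 0.43 × 9.8 = 4.214 m/s².
Reaction distance = 4.0234 × 0.6 = 2.414 m.
Braking distance = v²/(2a) = 16.188 / 8.428 = 1.921 m.
Total stopping distance = 2.414 + 1.921 = 4.335 m, vs 3 m available — it cannot stop in time and overshoots by 4.335 − 3 = 1.335 m.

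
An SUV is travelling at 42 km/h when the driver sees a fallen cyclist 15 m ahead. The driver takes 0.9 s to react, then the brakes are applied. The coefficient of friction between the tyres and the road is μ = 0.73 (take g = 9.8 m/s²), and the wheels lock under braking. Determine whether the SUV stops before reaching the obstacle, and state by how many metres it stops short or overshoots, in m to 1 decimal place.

42 km/h ÷ 3.6 = 11.6667 m/s.
a = μg = 0.73 × 9.8 = 7.154 m/s².
Reaction distance = 11.6667 × 0.9 = 10.500 m.
Braking distance = v²/(2a) = 136.112 / 14.308 = 9.513 m.
Total stopping distance = 10.500 + 9.513 = 20.013 m, vs 15 m available — it cannot stop in time and overshoots by 20.013 − 15 = 5.013 m.

No — it overshoots by 5.0 m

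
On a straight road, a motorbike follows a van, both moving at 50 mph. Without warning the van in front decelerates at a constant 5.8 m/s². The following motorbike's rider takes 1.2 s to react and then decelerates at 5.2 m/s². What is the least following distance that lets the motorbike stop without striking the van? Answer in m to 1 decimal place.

Minimum gap ≈ 31.8 m

50 mph × 0.44704 = 22.3520 m/s.
Leader travels v²/(2a_L) = 499.612 / 11.600 = 43.070 m before stopping.
Follower covers v·t_r = 22.3520 × 1.2 = 26.822 m while reacting, then v²/(2a_F) = 499.612 / 10.400 = 48.040 m while braking, for a total of 26.822 + 48.040 = 74.862 m.
Since a_F ≤ a_L and the follower starts braking later, the follower is never slower than the leader, so the closest approach is when both have stopped.
Minimum gap = 74.862 − 43.070 = 31.792 m.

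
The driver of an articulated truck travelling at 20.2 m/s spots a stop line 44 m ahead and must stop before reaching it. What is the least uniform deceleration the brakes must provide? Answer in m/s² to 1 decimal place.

v² = 2a·d ⇒ a = v²/(2d) = 20.2000² / (2 × 44.000) = 408.040 / 88.000 = 4.6368 m/s².

Required deceleration ≈ 4.6 m/s²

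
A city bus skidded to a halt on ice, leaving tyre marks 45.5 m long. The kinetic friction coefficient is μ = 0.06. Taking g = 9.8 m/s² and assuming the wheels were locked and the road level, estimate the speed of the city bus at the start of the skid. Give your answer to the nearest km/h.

Deceleration a = μg = 0.06 × 9.8 = 0.588 m/s².
v = √(2a·d) = √(2 × 0.588 × 45.5) = √53.508 = 7.3149 m/s.
= 7.3149 × 3.6 = 26.334 km/h.

Initial speed ≈ 26 km/h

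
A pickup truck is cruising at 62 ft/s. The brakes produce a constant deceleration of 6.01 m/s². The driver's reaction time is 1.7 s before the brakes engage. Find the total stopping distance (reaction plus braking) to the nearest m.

Total stopping distance ≈ 62 m

62 ft/s × 0.3048 = 18.8976 m/s.
Reaction distance = v·t_r = 18.8976 × 1.7 = 32.126 m.
Braking distance = v²/(2a) = 18.8976² / (2 × 6.010) = 357.119 / 12.020 = 29.710 m.
Total = 32.126 + 29.710 = 61.836 m.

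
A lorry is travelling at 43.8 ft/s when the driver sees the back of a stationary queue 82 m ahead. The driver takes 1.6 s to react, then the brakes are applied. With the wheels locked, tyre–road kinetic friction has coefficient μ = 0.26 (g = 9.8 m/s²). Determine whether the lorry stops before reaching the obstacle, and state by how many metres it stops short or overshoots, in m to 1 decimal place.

43.8 ft/s × 0.3048 = 13.3502 m/s.
a = μg = 0.26 × 9.8 = 2.548 m/s².
Reaction distance = 13.3502 × 1.6 = 21.360 m.
Braking distance = v²/(2a) = 178.228 / 5.096 = 34.974 m.
Total stopping distance = 21.360 + 34.974 = 56.334 m, vs 82 m available — it stops with 82 − 56.334 = 25.666 m to spare.

Yes — it stops 25.7 m short of the obstacle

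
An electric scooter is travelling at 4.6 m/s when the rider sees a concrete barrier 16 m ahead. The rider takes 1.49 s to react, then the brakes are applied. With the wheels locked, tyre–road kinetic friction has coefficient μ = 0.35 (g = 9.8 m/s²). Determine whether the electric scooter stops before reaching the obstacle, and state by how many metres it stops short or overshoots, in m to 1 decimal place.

Yes — it stops 6.1 m short of the obstacle

a = μg = 0.35 × 9.8 = 3.430 m/s².
Reaction distance = 4.6000 × 1.49 = 6.854 m.
Braking distance = v²/(2a) = 21.160 / 6.860 = 3.085 m.
Total stopping distance = 6.854 + 3.085 = 9.939 m, vs 16 m available — it stops with 16 − 9.939 = 6.061 m to spare.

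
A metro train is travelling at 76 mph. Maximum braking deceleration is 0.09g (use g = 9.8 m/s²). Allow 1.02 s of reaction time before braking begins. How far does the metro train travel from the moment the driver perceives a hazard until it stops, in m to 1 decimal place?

76 mph × 0.44704 = 33.9750 m/s.
a = 0.09 × 9.8 = 0.882 m/s².
Reaction distance = v·t_r = 33.9750 × 1.02 = 34.654 m.
Braking distance = v²/(2a) = 33.9750² / (2 × 0.882) = 1154.301 / 1.764 = 654.366 m.
Total = 34.654 + 654.366 = 689.020 m.

Total stopping distance ≈ 689.0 m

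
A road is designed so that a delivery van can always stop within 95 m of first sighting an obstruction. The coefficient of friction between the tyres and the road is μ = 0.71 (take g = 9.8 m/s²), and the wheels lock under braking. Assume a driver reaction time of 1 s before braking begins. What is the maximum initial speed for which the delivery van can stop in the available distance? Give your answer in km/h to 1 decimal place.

Maximum speed ≈ 108.2 km/h

a = μg = 0.71 × 9.8 = 6.958 m/s².
Stopping distance: v·t_r + v²/(2a) = 95 with t_r = 1 s and a = 6.958 m/s².
So v² + 13.916 v − 1322.02 = 0.
Positive root: v = −a·t_r + √((a·t_r)² + 2a·d) = −6.958 + √(48.414 + 1322.02) = 30.0614 m/s.
30.0614 m/s × 3.6 = 108.221 km/h.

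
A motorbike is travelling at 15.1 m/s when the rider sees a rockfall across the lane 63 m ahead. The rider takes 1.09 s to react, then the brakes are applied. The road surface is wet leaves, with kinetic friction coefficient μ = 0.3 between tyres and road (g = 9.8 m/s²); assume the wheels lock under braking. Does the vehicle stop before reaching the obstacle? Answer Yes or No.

Yes

a = μg = 0.3 × 9.8 = 2.940 m/s².
Reaction distance = 15.1000 × 1.09 = 16.459 m.
Braking distance = v²/(2a) = 228.010 / 5.880 = 38.777 m.
Total stopping distance = 16.459 + 38.777 = 55.236 m, vs 63 m available — it stops with 63 − 55.236 = 7.764 m to spare.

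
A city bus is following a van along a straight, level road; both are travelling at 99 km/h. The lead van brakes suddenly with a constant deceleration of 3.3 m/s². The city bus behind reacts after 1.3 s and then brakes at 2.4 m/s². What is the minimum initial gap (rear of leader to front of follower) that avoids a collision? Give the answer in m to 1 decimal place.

Minimum gap ≈ 78.7 m

99 km/h ÷ 3.6 = 27.5000 m/s.
Leader travels v²/(2a_L) = 756.250 / 6.600 = 114.583 m before stopping.
Follower covers v·t_r = 27.5000 × 1.3 = 35.750 m while reacting, then v²/(2a_F) = 756.250 / 4.800 = 157.552 m while braking, for a total of 35.750 + 157.552 = 193.302 m.
Since a_F ≤ a_L and the follower starts braking later, the follower is never slower than the leader, so the closest approach is when both have stopped.
Minimum gap = 193.302 − 114.583 = 78.719 m.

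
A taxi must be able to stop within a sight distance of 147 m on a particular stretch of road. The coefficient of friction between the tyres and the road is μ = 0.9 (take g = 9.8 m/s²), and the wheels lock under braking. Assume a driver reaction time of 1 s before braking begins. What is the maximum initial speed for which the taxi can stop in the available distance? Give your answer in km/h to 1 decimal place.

Maximum speed ≈ 154.3 km/h

a = μg = 0.9 × 9.8 = 8.820 m/s².
Stopping distance: v·t_r + v²/(2a) = 147 with t_r = 1 s and a = 8.820 m/s².
So v² + 17.640 v − 2593.08 = 0.
Positive root: v = −a·t_r + √((a·t_r)² + 2a·d) = −8.820 + √(77.792 + 2593.08) = 42.8605 m/s.
42.8605 m/s × 3.6 = 154.298 km/h.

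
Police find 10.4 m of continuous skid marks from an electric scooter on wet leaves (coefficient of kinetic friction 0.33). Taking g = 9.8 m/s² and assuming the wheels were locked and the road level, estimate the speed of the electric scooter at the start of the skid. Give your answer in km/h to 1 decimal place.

Initial speed ≈ 29.5 km/h

Deceleration a = μg = 0.33 × 9.8 = 3.234 m/s².
v = √(2a·d) = √(2 × 3.234 × 10.4) = √67.267 = 8.2016 m/s.
= 8.2016 × 3.6 = 29.526 km/h.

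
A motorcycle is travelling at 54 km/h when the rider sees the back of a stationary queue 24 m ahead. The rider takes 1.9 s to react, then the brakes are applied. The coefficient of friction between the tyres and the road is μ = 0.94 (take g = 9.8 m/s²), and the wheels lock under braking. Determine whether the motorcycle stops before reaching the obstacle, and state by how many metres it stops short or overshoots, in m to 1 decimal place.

54 km/h ÷ 3.6 = 15.0000 m/s.
a = μg = 0.94 × 9.8 = 9.212 m/s².
Reaction distance = 15.0000 × 1.9 = 28.500 m.
Braking distance = v²/(2a) = 225.000 / 18.424 = 12.212 m.
Total stopping distance = 28.500 + 12.212 = 40.712 m, vs 24 m available — it cannot stop in time and overshoots by 40.712 − 24 = 16.712 m.

No — it overshoots by 16.7 m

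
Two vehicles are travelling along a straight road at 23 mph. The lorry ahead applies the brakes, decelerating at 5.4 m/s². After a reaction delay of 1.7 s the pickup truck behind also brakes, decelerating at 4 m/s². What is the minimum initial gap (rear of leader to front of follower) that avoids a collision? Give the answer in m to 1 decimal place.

Minimum gap ≈ 20.9 m

23 mph × 0.44704 = 10.2819 m/s.
Leader travels v²/(2a_L) = 105.717 / 10.800 = 9.789 m before stopping.
Follower covers v·t_r = 10.2819 × 1.7 = 17.479 m while reacting, then v²/(2a_F) = 105.717 / 8.000 = 13.215 m while braking, for a total of 17.479 + 13.215 = 30.694 m.
Since a_F ≤ a_L and the follower starts braking later, the follower is never slower than the leader, so the closest approach is when both have stopped.
Minimum gap = 30.694 − 9.789 = 20.905 m.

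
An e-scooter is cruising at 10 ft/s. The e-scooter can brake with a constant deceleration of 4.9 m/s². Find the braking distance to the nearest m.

Braking distance ≈ 1 m

10 ft/s × 0.3048 = 3.0480 m/s.
Braking distance = v²/(2a) = 3.0480² / (2 × 4.900) = 9.290 / 9.800 = 0.948 m.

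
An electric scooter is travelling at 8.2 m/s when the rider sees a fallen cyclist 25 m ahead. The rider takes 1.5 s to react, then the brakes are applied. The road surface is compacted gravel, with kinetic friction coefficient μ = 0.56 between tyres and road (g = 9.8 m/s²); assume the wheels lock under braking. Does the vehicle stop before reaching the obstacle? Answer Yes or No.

Yes

a = μg = 0.56 × 9.8 = 5.488 m/s².
Reaction distance = 8.2000 × 1.5 = 12.300 m.
Braking distance = v²/(2a) = 67.240 / 10.976 = 6.126 m.
Total stopping distance = 12.300 + 6.126 = 18.426 m, vs 25 m available — it stops with 25 − 18.426 = 6.574 m to spare.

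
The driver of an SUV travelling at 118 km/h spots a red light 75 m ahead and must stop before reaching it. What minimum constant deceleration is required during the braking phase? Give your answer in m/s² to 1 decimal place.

Required deceleration ≈ 7.2 m/s²

118 km/h ÷ 3.6 = 32.7778 m/s.
v² = 2a·d ⇒ a = v²/(2d) = 32.7778² / (2 × 75.000) = 1074.384 / 150.000 = 7.1626 m/s².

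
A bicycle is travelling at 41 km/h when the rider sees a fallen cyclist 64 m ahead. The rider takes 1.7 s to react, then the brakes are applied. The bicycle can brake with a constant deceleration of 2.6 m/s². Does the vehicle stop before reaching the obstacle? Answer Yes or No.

41 km/h ÷ 3.6 = 11.3889 m/s.
Reaction distance = 11.3889 × 1.7 = 19.361 m.
Braking distance = v²/(2a) = 129.707 / 5.200 = 24.944 m.
Total stopping distance = 19.361 + 24.944 = 44.305 m, vs 64 m available — it stops with 64 − 44.305 = 19.695 m to spare.

Yes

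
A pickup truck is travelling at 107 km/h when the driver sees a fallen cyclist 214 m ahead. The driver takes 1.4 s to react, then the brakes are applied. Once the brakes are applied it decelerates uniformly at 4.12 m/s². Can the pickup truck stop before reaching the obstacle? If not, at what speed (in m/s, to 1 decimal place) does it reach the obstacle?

107 km/h ÷ 3.6 = 29.7222 m/s.
Reaction distance = 29.7222 × 1.4 = 41.611 m.
Braking distance = v²/(2a) = 883.409 / 8.240 = 107.210 m.
Total stopping distance = 41.611 + 107.210 = 148.821 m, vs 214 m available — it stops with 214 − 148.821 = 65.179 m to spare.

Yes — it stops about 65.2 m short of the obstacle, so it never reaches it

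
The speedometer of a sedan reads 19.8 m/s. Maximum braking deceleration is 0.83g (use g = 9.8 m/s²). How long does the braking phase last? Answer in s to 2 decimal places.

Braking time ≈ 2.43 s

a = 0.83 × 9.8 = 8.134 m/s².
Braking time = v/a = 19.8000 / 8.134 = 2.434 s.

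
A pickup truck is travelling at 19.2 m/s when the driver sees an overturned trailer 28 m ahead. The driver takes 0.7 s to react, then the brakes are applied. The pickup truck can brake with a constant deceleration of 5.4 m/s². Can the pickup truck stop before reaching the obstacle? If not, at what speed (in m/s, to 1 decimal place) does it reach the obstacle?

Reaction distance = 19.2000 × 0.7 = 13.440 m.
Braking distance needed to stop: v²/(2a) = 368.640 / 10.800 = 34.133 m, so total needed = 13.440 + 34.133 = 47.573 m > 28 m — it cannot stop.
Distance remaining when braking begins: 28 − 13.440 = 14.560 m.
v² = v₀² − 2a·d = 368.640 − 2 × 5.400 × 14.560 = 211.392 m²/s².
v = √211.392 = 14.539 m/s.

No — it strikes the obstacle at 14.5 m/s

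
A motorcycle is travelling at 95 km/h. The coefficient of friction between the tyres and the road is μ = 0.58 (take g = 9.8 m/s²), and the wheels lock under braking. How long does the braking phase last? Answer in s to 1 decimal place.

95 km/h ÷ 3.6 = 26.3889 m/s.
a = μg = 0.58 × 9.8 = 5.684 m/s².
Braking time = v/a = 26.3889 / 5.684 = 4.643 s.

Braking time ≈ 4.6 s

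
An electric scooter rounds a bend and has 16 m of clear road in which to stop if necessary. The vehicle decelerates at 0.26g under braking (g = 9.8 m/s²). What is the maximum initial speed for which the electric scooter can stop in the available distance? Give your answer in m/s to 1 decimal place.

Maximum speed ≈ 9.0 m/s

a = 0.26 × 9.8 = 2.548 m/s².
v²/(2a) = d ⇒ v = √(2 × 2.548 × 16) = √81.54 = 9.0300 m/s.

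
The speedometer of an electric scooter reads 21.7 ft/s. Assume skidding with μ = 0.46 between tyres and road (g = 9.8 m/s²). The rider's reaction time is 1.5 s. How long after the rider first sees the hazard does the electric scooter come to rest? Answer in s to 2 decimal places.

Total time ≈ 2.97 s

21.7 ft/s × 0.3048 = 6.6142 m/s.
a = μg = 0.46 × 9.8 = 4.508 m/s².
Braking time = v/a = 6.6142 / 4.508 = 1.467 s.
Total = 1.5 + 1.467 = 2.967 s.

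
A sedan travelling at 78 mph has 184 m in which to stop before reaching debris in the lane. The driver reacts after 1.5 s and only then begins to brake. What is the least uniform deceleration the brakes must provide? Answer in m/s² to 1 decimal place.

Required deceleration ≈ 4.6 m/s²

78 mph × 0.44704 = 34.8691 m/s.
Distance covered during reaction = 34.8691 × 1.5 = 52.304 m.
Distance available for braking: 184 − 52.304 = 131.696 m.
v² = 2a·d ⇒ a = v²/(2d) = 34.8691² / (2 × 131.696) = 1215.854 / 263.392 = 4.6161 m/s².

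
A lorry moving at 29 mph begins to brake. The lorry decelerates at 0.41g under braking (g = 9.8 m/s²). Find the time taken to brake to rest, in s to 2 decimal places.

Braking time ≈ 3.23 s

29 mph × 0.44704 = 12.9642 m/s.
a = 0.41 × 9.8 = 4.018 m/s².
Braking time = v/a = 12.9642 / 4.018 = 3.227 s.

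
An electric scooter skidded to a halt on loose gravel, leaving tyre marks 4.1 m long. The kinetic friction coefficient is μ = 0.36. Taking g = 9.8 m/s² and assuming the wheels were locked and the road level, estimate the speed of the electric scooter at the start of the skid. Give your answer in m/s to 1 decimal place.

Initial speed ≈ 5.4 m/s

Deceleration a = μg = 0.36 × 9.8 = 3.528 m/s².
v = √(2a·d) = √(2 × 3.528 × 4.1) = √28.930 = 5.3787 m/s.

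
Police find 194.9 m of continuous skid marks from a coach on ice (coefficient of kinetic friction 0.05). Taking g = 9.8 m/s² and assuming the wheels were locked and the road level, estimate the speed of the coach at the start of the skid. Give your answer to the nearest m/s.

Initial speed ≈ 14 m/s

Deceleration a = μg = 0.05 × 9.8 = 0.490 m/s².
v = √(2a·d) = √(2 × 0.490 × 194.9) = √191.002 = 13.8203 m/s.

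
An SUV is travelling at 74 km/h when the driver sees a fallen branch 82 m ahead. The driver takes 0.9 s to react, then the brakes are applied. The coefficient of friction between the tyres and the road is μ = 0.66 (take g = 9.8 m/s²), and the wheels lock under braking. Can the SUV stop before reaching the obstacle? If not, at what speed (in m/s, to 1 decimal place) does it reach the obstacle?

74 km/h ÷ 3.6 = 20.5556 m/s.
a = μg = 0.66 × 9.8 = 6.468 m/s².
Reaction distance = 20.5556 × 0.9 = 18.500 m.
Braking distance = v²/(2a) = 422.533 / 12.936 = 32.663 m.
Total stopping distance = 18.500 + 32.663 = 51.163 m, vs 82 m available — it stops with 82 − 51.163 = 30.837 m to spare.

Yes — it stops about 30.8 m short of the obstacle, so it never reaches it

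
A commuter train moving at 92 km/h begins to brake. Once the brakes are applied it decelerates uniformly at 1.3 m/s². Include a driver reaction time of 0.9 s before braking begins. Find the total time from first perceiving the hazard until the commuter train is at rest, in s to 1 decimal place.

92 km/h ÷ 3.6 = 25.5556 m/s.
Braking time = v/a = 25.5556 / 1.300 = 19.658 s.
Total = 0.9 + 19.658 = 20.558 s.

Total time ≈ 20.6 s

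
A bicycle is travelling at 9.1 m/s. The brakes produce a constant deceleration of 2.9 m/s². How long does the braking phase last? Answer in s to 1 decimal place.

Braking time ≈ 3.1 s

Braking time = v/a = 9.1000 / 2.900 = 3.138 s.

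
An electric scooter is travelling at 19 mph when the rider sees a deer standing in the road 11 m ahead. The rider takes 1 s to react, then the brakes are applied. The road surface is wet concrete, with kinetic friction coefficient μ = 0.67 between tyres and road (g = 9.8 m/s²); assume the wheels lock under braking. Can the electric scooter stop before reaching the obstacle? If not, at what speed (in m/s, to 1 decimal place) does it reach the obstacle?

19 mph × 0.44704 = 8.4938 m/s.
a = μg = 0.67 × 9.8 = 6.566 m/s².
Reaction distance = 8.4938 × 1 = 8.494 m.
Braking distance needed to stop: v²/(2a) = 72.145 / 13.132 = 5.494 m, so total needed = 8.494 + 5.494 = 13.988 m > 11 m — it cannot stop.
Distance remaining when braking begins: 11 − 8.494 = 2.506 m.
v² = v₀² − 2a·d = 72.145 − 2 × 6.566 × 2.506 = 39.236 m²/s².
v = √39.236 = 6.264 m/s.

No — it strikes the obstacle at 6.3 m/s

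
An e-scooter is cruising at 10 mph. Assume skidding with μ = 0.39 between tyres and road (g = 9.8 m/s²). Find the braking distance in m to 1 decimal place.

10 mph × 0.44704 = 4.4704 m/s.
a = μg = 0.39 × 9.8 = 3.822 m/s².
Braking distance = v²/(2a) = 4.4704² / (2 × 3.822) = 19.984 / 7.644 = 2.614 m.

Braking distance ≈ 2.6 m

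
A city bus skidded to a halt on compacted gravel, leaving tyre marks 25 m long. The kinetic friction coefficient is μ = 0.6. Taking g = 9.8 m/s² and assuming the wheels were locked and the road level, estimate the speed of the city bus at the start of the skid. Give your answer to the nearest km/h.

Deceleration a = μg = 0.6 × 9.8 = 5.880 m/s².
v = √(2a·d) = √(2 × 5.880 × 25) = √294.000 = 17.1464 m/s.
= 17.1464 × 3.6 = 61.727 km/h.

Initial speed ≈ 62 km/h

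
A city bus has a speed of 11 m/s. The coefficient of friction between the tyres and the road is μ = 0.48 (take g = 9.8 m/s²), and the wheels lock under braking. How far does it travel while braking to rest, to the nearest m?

a = μg = 0.48 × 9.8 = 4.704 m/s².
Braking distance = v²/(2a) = 11.0000² / (2 × 4.704) = 121.000 / 9.408 = 12.861 m.

Braking distance ≈ 13 m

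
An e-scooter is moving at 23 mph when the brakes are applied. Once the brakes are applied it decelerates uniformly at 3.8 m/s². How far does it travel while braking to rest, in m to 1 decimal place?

Braking distance ≈ 13.9 m

23 mph × 0.44704 = 10.2819 m/s.
Braking distance = v²/(2a) = 10.2819² / (2 × 3.800) = 105.717 / 7.600 = 13.910 m.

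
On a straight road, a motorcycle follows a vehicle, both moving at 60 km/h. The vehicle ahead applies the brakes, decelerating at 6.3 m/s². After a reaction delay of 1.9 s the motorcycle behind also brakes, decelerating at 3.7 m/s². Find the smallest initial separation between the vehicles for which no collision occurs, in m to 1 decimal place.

Minimum gap ≈ 47.2 m

60 km/h ÷ 3.6 = 16.6667 m/s.
Leader travels v²/(2a_L) = 277.779 / 12.600 = 22.046 m before stopping.
Follower covers v·t_r = 16.6667 × 1.9 = 31.667 m while reacting, then v²/(2a_F) = 277.779 / 7.400 = 37.538 m while braking, for a total of 31.667 + 37.538 = 69.205 m.
Since a_F ≤ a_L and the follower starts braking later, the follower is never slower than the leader, so the closest approach is when both have stopped.
Minimum gap = 69.205 − 22.046 = 47.159 m.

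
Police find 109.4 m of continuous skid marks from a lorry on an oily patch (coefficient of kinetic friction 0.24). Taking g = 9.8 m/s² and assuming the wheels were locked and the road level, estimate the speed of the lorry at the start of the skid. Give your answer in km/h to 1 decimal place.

Deceleration a = μg = 0.24 × 9.8 = 2.352 m/s².
v = √(2a·d) = √(2 × 2.352 × 109.4) = √514.618 = 22.6852 m/s.
= 22.6852 × 3.6 = 81.667 km/h.

Initial speed ≈ 81.7 km/h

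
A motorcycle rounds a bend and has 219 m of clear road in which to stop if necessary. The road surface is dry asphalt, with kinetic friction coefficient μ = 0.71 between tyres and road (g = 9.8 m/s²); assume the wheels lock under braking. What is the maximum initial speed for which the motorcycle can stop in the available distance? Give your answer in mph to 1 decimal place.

Maximum speed ≈ 123.5 mph

a = μg = 0.71 × 9.8 = 6.958 m/s².
v²/(2a) = d ⇒ v = √(2 × 6.958 × 219) = √3047.60 = 55.2051 m/s.
55.2051 m/s ÷ 0.44704 = 123.490 mph.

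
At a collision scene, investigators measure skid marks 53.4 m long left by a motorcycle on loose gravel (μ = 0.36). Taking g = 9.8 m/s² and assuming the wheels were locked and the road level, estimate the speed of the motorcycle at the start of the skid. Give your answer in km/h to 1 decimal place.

Initial speed ≈ 69.9 km/h

Deceleration a = μg = 0.36 × 9.8 = 3.528 m/s².
v = √(2a·d) = √(2 × 3.528 × 53.4) = √376.790 = 19.4111 m/s.
= 19.4111 × 3.6 = 69.880 km/h.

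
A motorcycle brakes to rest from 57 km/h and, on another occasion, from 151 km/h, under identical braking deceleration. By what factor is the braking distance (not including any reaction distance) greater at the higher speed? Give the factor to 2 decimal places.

Braking distance d = v²/(2a), so with a fixed, d ∝ v².
Factor = (151/57)² = 2.6491² = 7.0177.

Factor ≈ 7.02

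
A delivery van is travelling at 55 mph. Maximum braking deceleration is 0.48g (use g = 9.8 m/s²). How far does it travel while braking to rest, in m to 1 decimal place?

55 mph × 0.44704 = 24.5872 m/s.
a = 0.48 × 9.8 = 4.704 m/s².
Braking distance = v²/(2a) = 24.5872² / (2 × 4.704) = 604.530 / 9.408 = 64.257 m.

Braking distance ≈ 64.3 m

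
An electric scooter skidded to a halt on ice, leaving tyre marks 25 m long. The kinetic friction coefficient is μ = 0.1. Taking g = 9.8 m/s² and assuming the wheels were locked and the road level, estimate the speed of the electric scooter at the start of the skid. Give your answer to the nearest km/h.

Deceleration a = μg = 0.1 × 9.8 = 0.980 m/s².
v = √(2a·d) = √(2 × 0.980 × 25) = √49.000 = 7.0000 m/s.
= 7.0000 × 3.6 = 25.200 km/h.

Initial speed ≈ 25 km/h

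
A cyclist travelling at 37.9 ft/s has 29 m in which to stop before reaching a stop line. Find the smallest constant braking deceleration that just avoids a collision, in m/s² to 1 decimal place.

Required deceleration ≈ 2.3 m/s²

37.9 ft/s × 0.3048 = 11.5519 m/s.
v² = 2a·d ⇒ a = v²/(2d) = 11.5519² / (2 × 29.000) = 133.446 / 58.000 = 2.3008 m/s².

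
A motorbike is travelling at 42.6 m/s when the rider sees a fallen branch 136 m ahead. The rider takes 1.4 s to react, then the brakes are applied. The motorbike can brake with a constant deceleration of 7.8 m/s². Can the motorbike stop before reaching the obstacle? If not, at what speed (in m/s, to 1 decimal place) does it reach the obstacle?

Reaction distance = 42.6000 × 1.4 = 59.640 m.
Braking distance needed to stop: v²/(2a) = 1814.760 / 15.600 = 116.331 m, so total needed = 59.640 + 116.331 = 175.971 m > 136 m — it cannot stop.
Distance remaining when braking begins: 136 − 59.640 = 76.360 m.
v² = v₀² − 2a·d = 1814.760 − 2 × 7.800 × 76.360 = 623.544 m²/s².
v = √623.544 = 24.971 m/s.

No — it strikes the obstacle at 25.0 m/s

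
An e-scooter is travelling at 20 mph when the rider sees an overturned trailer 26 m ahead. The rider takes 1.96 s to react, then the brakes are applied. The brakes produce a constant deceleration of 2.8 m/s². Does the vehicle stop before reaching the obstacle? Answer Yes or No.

20 mph × 0.44704 = 8.9408 m/s.
Reaction distance = 8.9408 × 1.96 = 17.524 m.
Braking distance = v²/(2a) = 79.938 / 5.600 = 14.275 m.
Total stopping distance = 17.524 + 14.275 = 31.799 m, vs 26 m available — it cannot stop in time and overshoots by 31.799 − 26 = 5.799 m.

No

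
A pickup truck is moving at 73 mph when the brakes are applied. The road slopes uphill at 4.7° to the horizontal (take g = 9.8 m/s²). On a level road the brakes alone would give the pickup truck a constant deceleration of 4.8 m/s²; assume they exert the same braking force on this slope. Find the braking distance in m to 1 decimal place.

73 mph × 0.44704 = 32.6339 m/s.
Gravity along the uphill slope adds to the braking deceleration: a_eff = 4.800 + 9.8·sin 4.7° = 4.800 + 0.803 = 5.603 m/s².
Braking distance = v²/(2a) = 32.6339² / (2 × 5.603) = 1064.971 / 11.206 = 95.036 m.

Braking distance ≈ 95.0 m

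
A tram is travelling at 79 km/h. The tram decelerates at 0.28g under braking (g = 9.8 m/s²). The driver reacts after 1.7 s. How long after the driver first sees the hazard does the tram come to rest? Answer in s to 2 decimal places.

Total time ≈ 9.70 s

79 km/h ÷ 3.6 = 21.9444 m/s.
a = 0.28 × 9.8 = 2.744 m/s².
Braking time = v/a = 21.9444 / 2.744 = 7.997 s.
Total = 1.7 + 7.997 = 9.697 s.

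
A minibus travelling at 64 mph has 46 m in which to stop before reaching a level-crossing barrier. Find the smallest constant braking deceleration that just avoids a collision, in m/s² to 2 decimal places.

64 mph × 0.44704 = 28.6106 m/s.
v² = 2a·d ⇒ a = v²/(2d) = 28.6106² / (2 × 46.000) = 818.566 / 92.000 = 8.8975 m/s².

Required deceleration ≈ 8.90 m/s²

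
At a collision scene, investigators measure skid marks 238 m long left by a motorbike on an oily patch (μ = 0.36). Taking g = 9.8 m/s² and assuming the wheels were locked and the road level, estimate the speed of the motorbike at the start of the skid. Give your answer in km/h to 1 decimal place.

Initial speed ≈ 147.5 km/h

Deceleration a = μg = 0.36 × 9.8 = 3.528 m/s².
v = √(2a·d) = √(2 × 3.528 × 238) = √1679.328 = 40.9796 m/s.
= 40.9796 × 3.6 = 147.527 km/h.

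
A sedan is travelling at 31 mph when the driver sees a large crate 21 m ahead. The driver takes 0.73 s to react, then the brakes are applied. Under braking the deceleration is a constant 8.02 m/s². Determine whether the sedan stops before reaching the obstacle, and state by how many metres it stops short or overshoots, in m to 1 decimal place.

No — it overshoots by 1.1 m

31 mph × 0.44704 = 13.8582 m/s.
Reaction distance = 13.8582 × 0.73 = 10.116 m.
Braking distance = v²/(2a) = 192.050 / 16.040 = 11.973 m.
Total stopping distance = 10.116 + 11.973 = 22.089 m, vs 21 m available — it cannot stop in time and overshoots by 22.089 − 21 = 1.089 m.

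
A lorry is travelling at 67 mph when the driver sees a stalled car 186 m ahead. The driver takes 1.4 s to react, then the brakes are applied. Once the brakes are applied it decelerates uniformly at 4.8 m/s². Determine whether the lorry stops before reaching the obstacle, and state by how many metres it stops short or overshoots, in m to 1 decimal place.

Yes — it stops 50.6 m short of the obstacle

67 mph × 0.44704 = 29.9517 m/s.
Reaction distance = 29.9517 × 1.4 = 41.932 m.
Braking distance = v²/(2a) = 897.104 / 9.600 = 93.448 m.
Total stopping distance = 41.932 + 93.448 = 135.380 m, vs 186 m available — it stops with 186 − 135.380 = 50.620 m to spare.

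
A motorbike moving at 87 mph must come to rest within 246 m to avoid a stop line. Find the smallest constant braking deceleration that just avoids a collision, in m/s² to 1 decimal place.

Required deceleration ≈ 3.1 m/s²

87 mph × 0.44704 = 38.8925 m/s.
v² = 2a·d ⇒ a = v²/(2d) = 38.8925² / (2 × 246.000) = 1512.627 / 492.000 = 3.0744 m/s².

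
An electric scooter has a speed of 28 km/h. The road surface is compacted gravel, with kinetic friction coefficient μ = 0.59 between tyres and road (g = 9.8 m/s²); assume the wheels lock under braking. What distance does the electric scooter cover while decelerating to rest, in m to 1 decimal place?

Braking distance ≈ 5.2 m

28 km/h ÷ 3.6 = 7.7778 m/s.
a = μg = 0.59 × 9.8 = 5.782 m/s².
Braking distance = v²/(2a) = 7.7778² / (2 × 5.782) = 60.494 / 11.564 = 5.231 m.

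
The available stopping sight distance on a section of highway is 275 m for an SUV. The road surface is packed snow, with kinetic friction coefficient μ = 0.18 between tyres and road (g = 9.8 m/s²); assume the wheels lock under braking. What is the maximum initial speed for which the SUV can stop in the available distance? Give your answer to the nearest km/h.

Maximum speed ≈ 112 km/h

a = μg = 0.18 × 9.8 = 1.764 m/s².
v²/(2a) = d ⇒ v = √(2 × 1.764 × 275) = √970.20 = 31.1480 m/s.
31.1480 m/s × 3.6 = 112.133 km/h.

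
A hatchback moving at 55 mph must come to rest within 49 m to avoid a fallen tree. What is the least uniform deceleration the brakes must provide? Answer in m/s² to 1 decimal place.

55 mph × 0.44704 = 24.5872 m/s.
v² = 2a·d ⇒ a = v²/(2d) = 24.5872² / (2 × 49.000) = 604.530 / 98.000 = 6.1687 m/s².

Required deceleration ≈ 6.2 m/s²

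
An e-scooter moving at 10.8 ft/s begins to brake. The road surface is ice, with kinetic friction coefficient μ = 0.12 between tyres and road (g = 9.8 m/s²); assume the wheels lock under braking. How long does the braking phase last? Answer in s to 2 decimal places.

Braking time ≈ 2.80 s

10.8 ft/s × 0.3048 = 3.2918 m/s.
a = μg = 0.12 × 9.8 = 1.176 m/s².
Braking time = v/a = 3.2918 / 1.176 = 2.799 s.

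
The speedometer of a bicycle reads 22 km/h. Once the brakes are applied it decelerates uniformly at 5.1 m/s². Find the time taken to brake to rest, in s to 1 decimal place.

22 km/h ÷ 3.6 = 6.1111 m/s.
Braking time = v/a = 6.1111 / 5.100 = 1.198 s.

Braking time ≈ 1.2 s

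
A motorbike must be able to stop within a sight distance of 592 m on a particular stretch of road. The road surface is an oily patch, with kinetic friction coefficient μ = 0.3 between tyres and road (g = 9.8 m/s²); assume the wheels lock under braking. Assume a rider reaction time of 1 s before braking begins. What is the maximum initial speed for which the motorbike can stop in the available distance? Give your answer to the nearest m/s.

Maximum speed ≈ 56 m/s

a = μg = 0.3 × 9.8 = 2.940 m/s².
Stopping distance: v·t_r + v²/(2a) = 592 with t_r = 1 s and a = 2.940 m/s².
So v² + 5.880 v − 3480.96 = 0.
Positive root: v = −a·t_r + √((a·t_r)² + 2a·d) = −2.940 + √(8.644 + 3480.96) = 56.1329 m/s.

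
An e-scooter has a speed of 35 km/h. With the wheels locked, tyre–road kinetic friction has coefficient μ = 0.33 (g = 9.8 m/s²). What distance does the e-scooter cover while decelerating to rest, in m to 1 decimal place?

Braking distance ≈ 14.6 m

35 km/h ÷ 3.6 = 9.7222 m/s.
a = μg = 0.33 × 9.8 = 3.234 m/s².
Braking distance = v²/(2a) = 9.7222² / (2 × 3.234) = 94.521 / 6.468 = 14.614 m.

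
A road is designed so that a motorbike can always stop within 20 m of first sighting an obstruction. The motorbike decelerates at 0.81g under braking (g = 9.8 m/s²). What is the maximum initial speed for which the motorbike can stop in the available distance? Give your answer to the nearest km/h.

a = 0.81 × 9.8 = 7.938 m/s².
v²/(2a) = d ⇒ v = √(2 × 7.938 × 20) = √317.52 = 17.8191 m/s.
17.8191 m/s × 3.6 = 64.149 km/h.

Maximum speed ≈ 64 km/h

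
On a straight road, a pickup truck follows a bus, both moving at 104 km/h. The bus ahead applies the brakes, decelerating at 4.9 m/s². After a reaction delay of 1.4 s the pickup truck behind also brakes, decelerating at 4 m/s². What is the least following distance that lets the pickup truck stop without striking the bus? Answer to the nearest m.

Minimum gap ≈ 60 m

104 km/h ÷ 3.6 = 28.8889 m/s.
Leader travels v²/(2a_L) = 834.569 / 9.800 = 85.160 m before stopping.
Follower covers v·t_r = 28.8889 × 1.4 = 40.444 m while reacting, then v²/(2a_F) = 834.569 / 8.000 = 104.321 m while braking, for a total of 40.444 + 104.321 = 144.765 m.
Since a_F ≤ a_L and the follower starts braking later, the follower is never slower than the leader, so the closest approach is when both have stopped.
Minimum gap = 144.765 − 85.160 = 59.605 m.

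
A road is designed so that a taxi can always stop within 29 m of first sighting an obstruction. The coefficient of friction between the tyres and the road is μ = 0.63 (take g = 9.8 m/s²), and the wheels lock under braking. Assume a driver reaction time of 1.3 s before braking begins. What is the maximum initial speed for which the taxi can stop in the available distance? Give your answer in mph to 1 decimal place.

Maximum speed ≈ 28.0 mph

a = μg = 0.63 × 9.8 = 6.174 m/s².
Stopping distance: v·t_r + v²/(2a) = 29 with t_r = 1.3 s and a = 6.174 m/s².
So v² + 16.052 v − 358.09 = 0.
Positive root: v = −a·t_r + √((a·t_r)² + 2a·d) = −8.026 + √(64.417 + 358.09) = 12.5290 m/s.
12.5290 m/s ÷ 0.44704 = 28.027 mph.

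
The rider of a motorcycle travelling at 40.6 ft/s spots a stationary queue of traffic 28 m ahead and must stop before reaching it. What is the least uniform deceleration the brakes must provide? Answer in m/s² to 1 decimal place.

Required deceleration ≈ 2.7 m/s²

40.6 ft/s × 0.3048 = 12.3749 m/s.
v² = 2a·d ⇒ a = v²/(2d) = 12.3749² / (2 × 28.000) = 153.138 / 56.000 = 2.7346 m/s².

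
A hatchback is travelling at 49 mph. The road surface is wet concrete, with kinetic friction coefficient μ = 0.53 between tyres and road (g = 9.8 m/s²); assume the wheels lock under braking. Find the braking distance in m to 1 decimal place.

Braking distance ≈ 46.2 m

49 mph × 0.44704 = 21.9050 m/s.
a = μg = 0.53 × 9.8 = 5.194 m/s².
Braking distance = v²/(2a) = 21.9050² / (2 × 5.194) = 479.829 / 10.388 = 46.191 m.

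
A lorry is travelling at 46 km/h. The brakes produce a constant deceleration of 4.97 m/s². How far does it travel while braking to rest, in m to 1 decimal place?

Braking distance ≈ 16.4 m

46 km/h ÷ 3.6 = 12.7778 m/s.
Braking distance = v²/(2a) = 12.7778² / (2 × 4.970) = 163.272 / 9.940 = 16.426 m.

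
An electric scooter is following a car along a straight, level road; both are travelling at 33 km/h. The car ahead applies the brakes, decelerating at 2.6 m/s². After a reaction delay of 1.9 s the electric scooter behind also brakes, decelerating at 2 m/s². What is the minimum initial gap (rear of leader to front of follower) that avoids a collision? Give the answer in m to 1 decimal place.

Minimum gap ≈ 22.3 m

33 km/h ÷ 3.6 = 9.1667 m/s.
Leader travels v²/(2a_L) = 84.028 / 5.200 = 16.159 m before stopping.
Follower covers v·t_r = 9.1667 × 1.9 = 17.417 m while reacting, then v²/(2a_F) = 84.028 / 4.000 = 21.007 m while braking, for a total of 17.417 + 21.007 = 38.424 m.
Since a_F ≤ a_L and the follower starts braking later, the follower is never slower than the leader, so the closest approach is when both have stopped.
Minimum gap = 38.424 − 16.159 = 22.265 m.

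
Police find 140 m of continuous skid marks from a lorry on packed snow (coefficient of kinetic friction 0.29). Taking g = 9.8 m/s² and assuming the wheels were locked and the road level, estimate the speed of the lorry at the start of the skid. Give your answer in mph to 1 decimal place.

Initial speed ≈ 63.1 mph

Deceleration a = μg = 0.29 × 9.8 = 2.842 m/s².
v = √(2a·d) = √(2 × 2.842 × 140) = √795.760 = 28.2092 m/s.
= 28.2092 ÷ 0.44704 = 63.102 mph.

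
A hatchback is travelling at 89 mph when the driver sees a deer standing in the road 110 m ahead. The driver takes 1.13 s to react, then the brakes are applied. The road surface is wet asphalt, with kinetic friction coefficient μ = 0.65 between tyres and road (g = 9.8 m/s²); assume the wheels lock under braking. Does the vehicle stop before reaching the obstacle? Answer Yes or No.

89 mph × 0.44704 = 39.7866 m/s.
a = μg = 0.65 × 9.8 = 6.370 m/s².
Reaction distance = 39.7866 × 1.13 = 44.959 m.
Braking distance = v²/(2a) = 1582.974 / 12.740 = 124.252 m.
Total stopping distance = 44.959 + 124.252 = 169.211 m, vs 110 m available — it cannot stop in time and overshoots by 169.211 − 110 = 59.211 m.

No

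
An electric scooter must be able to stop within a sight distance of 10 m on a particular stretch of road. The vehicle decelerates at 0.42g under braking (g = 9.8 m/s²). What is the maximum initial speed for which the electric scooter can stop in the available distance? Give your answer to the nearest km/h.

Maximum speed ≈ 33 km/h

a = 0.42 × 9.8 = 4.116 m/s².
v²/(2a) = d ⇒ v = √(2 × 4.116 × 10) = √82.32 = 9.0730 m/s.
9.0730 m/s × 3.6 = 32.663 km/h.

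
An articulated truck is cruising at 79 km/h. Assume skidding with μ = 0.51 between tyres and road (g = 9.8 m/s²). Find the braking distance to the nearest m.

79 km/h ÷ 3.6 = 21.9444 m/s.
a = μg = 0.51 × 9.8 = 4.998 m/s².
Braking distance = v²/(2a) = 21.9444² / (2 × 4.998) = 481.557 / 9.996 = 48.175 m.

Braking distance ≈ 48 m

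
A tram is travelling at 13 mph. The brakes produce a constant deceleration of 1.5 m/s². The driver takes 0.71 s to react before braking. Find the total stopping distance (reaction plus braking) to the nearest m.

13 mph × 0.44704 = 5.8115 m/s.
Reaction distance = v·t_r = 5.8115 × 0.71 = 4.126 m.
Braking distance = v²/(2a) = 5.8115² / (2 × 1.500) = 33.774 / 3.000 = 11.258 m.
Total = 4.126 + 11.258 = 15.384 m.

Total stopping distance ≈ 15 m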